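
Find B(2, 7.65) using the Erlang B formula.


B(N,A) = (A^N/N!) / sum(A^k/k!, k=0..N) with N=2, A=7.65 = 0.7718

0.7718


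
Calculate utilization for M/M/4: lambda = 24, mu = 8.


rho = lambda/(c*mu) = 24/(4*8) = 0.75

0.75


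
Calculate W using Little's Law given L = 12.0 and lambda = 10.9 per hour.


W = L / lambda = 12.0 / 10.9 = 1.1009 hours

1.1009 hours


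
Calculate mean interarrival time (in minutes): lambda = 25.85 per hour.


Mean interarrival time = 60/lambda = 60/25.85 = 2.32 minutes

2.32 minutes


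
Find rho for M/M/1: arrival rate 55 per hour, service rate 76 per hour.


rho = lambda/mu = 55/76 = 0.7237

0.7237


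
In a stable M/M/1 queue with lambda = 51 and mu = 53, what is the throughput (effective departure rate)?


For a stable queue (lambda < mu), throughput = lambda = 51 per hour

51 per hour


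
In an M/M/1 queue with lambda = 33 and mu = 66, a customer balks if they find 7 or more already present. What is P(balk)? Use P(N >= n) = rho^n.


P(N >= 7) = rho^7 = (33/66)^7 = 0.0078

0.0078


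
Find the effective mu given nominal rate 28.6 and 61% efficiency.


Effective rate = mu * efficiency = 28.6 * 0.61 = 17.45 per hour

17.45 per hour


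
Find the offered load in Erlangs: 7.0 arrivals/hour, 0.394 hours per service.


Offered load a = lambda * E[S] = 7.0 * 0.394 = 2.76 Erlangs

2.76 Erlangs


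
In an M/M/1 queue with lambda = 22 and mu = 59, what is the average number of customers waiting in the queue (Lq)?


rho = 22/59; Lq = rho^2/(1-rho) = 0.22

0.22


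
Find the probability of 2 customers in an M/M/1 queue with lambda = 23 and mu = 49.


rho = 23/49; P(n) = (1-rho)*rho^n = (1-23/49)*(23/49)^2 = 0.1169

0.1169


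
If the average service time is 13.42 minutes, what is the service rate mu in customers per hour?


mu = 60 / avg_service_time = 60 / 13.42 = 4.47 per hour

4.47 per hour


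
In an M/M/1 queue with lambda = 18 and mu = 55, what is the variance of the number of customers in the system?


rho = 18/55; Var(N) = rho/(1-rho)^2 = 0.72

0.72


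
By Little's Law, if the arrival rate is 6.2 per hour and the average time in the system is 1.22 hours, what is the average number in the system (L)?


L = lambda * W = 6.2 * 1.22 = 7.56

7.56


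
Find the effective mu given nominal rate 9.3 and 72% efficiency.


Effective rate = mu * efficiency = 9.3 * 0.72 = 6.7 per hour

6.7 per hour


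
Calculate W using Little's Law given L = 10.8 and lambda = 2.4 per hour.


W = L / lambda = 10.8 / 2.4 = 4.5 hours

4.5 hours


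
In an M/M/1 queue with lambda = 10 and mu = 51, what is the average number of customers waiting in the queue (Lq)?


rho = 10/51; Lq = rho^2/(1-rho) = 0.05

0.05


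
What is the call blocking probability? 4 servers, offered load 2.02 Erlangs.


B(N,A) = (A^N/N!) / sum(A^k/k!, k=0..N) with N=4, A=2.02 = 0.0973

0.0973


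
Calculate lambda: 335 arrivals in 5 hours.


lambda = total arrivals / time = 335 / 5 = 67.0 per hour

67.0 per hour


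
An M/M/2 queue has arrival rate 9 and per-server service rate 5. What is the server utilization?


rho = lambda/(c*mu) = 9/(2*5) = 0.9

0.9


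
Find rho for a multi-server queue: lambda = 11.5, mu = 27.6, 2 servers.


rho = lambda / (c * mu) = 11.5 / (2 * 27.6) = 0.2083

0.2083


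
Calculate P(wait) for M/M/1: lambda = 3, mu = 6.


P(wait) = rho = lambda/mu = 3/6 = 0.5

0.5


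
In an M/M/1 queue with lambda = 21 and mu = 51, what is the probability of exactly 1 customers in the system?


rho = 21/51; P(n) = (1-rho)*rho^n = (1-21/51)*(21/51)^1 = 0.2422

0.2422


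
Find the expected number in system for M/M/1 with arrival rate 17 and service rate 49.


rho = 17/49; L = rho/(1-rho) = 0.53

0.53


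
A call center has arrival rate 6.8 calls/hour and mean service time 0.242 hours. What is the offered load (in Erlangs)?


Offered load a = lambda * E[S] = 6.8 * 0.242 = 1.65 Erlangs

1.65 Erlangs


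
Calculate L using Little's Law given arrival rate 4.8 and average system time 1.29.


L = lambda * W = 4.8 * 1.29 = 6.19

6.19


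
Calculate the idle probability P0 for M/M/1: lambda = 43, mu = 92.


P0 = 1 - rho = 1 - 43/92 = 0.5326

0.5326


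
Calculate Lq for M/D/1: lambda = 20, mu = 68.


M/D/1: Lq = rho^2 / (2*(1-rho)) where rho = 20/68; Lq = 0.06

0.06


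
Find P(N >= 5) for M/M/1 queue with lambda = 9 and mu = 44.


P(N >= 5) = rho^5 = (9/44)^5 = 0.0004

0.0004


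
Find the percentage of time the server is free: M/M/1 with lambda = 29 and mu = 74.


Idle fraction = (1 - rho) * 100 = (1 - 29/74) * 100 = 60.8%

60.8%


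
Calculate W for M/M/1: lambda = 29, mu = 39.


W = 1/(mu - lambda) = 1/(39 - 29) = 0.1 hours

0.1 hours


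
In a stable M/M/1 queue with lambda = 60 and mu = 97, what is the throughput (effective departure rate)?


For a stable queue (lambda < mu), throughput = lambda = 60 per hour

60 per hour


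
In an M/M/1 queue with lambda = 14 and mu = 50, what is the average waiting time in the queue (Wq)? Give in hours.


rho = 14/50; Wq = rho/(mu - lambda) = 0.0078 hours

0.0078 hours


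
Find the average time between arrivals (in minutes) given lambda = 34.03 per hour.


Mean interarrival time = 60/lambda = 60/34.03 = 1.76 minutes

1.76 minutes


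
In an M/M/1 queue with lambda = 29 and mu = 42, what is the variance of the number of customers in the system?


rho = 29/42; Var(N) = rho/(1-rho)^2 = 7.21

7.21


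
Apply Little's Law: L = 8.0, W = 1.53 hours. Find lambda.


lambda = L / W = 8.0 / 1.53 = 5.23 per hour

5.23 per hour


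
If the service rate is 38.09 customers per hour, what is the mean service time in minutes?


Mean service time = 60/mu = 60/38.09 = 1.58 minutes

1.58 minutes


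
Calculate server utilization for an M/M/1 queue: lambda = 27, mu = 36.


rho = lambda/mu = 27/36 = 0.75

0.75


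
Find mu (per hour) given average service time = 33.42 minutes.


mu = 60 / avg_service_time = 60 / 33.42 = 1.8 per hour

1.8 per hour


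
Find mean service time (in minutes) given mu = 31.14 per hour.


Mean service time = 60/mu = 60/31.14 = 1.93 minutes

1.93 minutes


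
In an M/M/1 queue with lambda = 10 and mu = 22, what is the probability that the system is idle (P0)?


P0 = 1 - rho = 1 - 10/22 = 0.5455

0.5455


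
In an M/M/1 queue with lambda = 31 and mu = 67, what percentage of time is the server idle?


Idle fraction = (1 - rho) * 100 = (1 - 31/67) * 100 = 53.7%

53.7%


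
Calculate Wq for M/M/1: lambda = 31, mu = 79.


rho = 31/79; Wq = rho/(mu - lambda) = 0.0082 hours

0.0082 hours


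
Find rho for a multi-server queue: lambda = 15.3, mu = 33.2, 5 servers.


rho = lambda / (c * mu) = 15.3 / (5 * 33.2) = 0.0922

0.0922


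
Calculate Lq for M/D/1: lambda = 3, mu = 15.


M/D/1: Lq = rho^2 / (2*(1-rho)) where rho = 3/15; Lq = 0.03

0.03


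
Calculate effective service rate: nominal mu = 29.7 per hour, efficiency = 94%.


Effective rate = mu * efficiency = 29.7 * 0.94 = 27.92 per hour

27.92 per hour


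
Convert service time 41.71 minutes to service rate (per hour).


mu = 60 / avg_service_time = 60 / 41.71 = 1.44 per hour

1.44 per hour


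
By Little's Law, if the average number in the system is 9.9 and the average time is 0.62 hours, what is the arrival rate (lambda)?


lambda = L / W = 9.9 / 0.62 = 15.97 per hour

15.97 per hour


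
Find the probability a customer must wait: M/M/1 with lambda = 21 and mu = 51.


P(wait) = rho = lambda/mu = 21/51 = 0.4118

0.4118


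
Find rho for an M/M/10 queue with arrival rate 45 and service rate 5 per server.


rho = lambda/(c*mu) = 45/(10*5) = 0.9

0.9


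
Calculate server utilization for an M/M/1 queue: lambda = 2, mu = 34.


rho = lambda/mu = 2/34 = 0.0588

0.0588


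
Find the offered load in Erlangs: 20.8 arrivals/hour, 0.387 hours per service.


Offered load a = lambda * E[S] = 20.8 * 0.387 = 8.05 Erlangs

8.05 Erlangs


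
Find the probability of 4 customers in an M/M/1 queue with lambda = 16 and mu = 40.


rho = 16/40; P(n) = (1-rho)*rho^n = (1-16/40)*(16/40)^4 = 0.0154

0.0154


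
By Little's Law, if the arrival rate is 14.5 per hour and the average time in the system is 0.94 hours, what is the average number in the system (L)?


L = lambda * W = 14.5 * 0.94 = 13.63

13.63


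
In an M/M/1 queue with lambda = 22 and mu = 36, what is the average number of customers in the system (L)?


rho = 22/36; L = rho/(1-rho) = 1.57

1.57


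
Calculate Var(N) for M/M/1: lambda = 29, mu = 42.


rho = 29/42; Var(N) = rho/(1-rho)^2 = 7.21

7.21


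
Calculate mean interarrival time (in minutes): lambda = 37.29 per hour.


Mean interarrival time = 60/lambda = 60/37.29 = 1.61 minutes

1.61 minutes


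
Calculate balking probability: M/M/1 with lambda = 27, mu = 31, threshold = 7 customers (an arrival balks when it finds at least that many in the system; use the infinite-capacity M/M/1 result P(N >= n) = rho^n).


P(N >= 7) = rho^7 = (27/31)^7 = 0.3802

0.3802


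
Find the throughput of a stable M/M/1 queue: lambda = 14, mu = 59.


For a stable queue (lambda < mu), throughput = lambda = 14 per hour

14 per hour


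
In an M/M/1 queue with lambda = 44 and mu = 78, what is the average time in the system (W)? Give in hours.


W = 1/(mu - lambda) = 1/(78 - 44) = 0.0294 hours

0.0294 hours


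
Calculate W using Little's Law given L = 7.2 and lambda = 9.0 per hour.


W = L / lambda = 7.2 / 9.0 = 0.8 hours

0.8 hours


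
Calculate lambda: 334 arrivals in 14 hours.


lambda = total arrivals / time = 334 / 14 = 23.86 per hour

23.86 per hour


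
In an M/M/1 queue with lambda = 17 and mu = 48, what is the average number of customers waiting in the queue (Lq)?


rho = 17/48; Lq = rho^2/(1-rho) = 0.19

0.19


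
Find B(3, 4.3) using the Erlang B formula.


B(N,A) = (A^N/N!) / sum(A^k/k!, k=0..N) with N=3, A=4.3 = 0.4767

0.4767


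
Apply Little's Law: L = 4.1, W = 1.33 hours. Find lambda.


lambda = L / W = 4.1 / 1.33 = 3.08 per hour

3.08 per hour


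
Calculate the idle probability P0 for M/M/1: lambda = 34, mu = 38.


P0 = 1 - rho = 1 - 34/38 = 0.1053

0.1053


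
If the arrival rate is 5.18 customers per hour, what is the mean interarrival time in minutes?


Mean interarrival time = 60/lambda = 60/5.18 = 11.58 minutes

11.58 minutes


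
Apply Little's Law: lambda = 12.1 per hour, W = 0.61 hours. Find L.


L = lambda * W = 12.1 * 0.61 = 7.38

7.38


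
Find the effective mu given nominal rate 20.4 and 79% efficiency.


Effective rate = mu * efficiency = 20.4 * 0.79 = 16.12 per hour

16.12 per hour


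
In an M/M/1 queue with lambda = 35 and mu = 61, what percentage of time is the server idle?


Idle fraction = (1 - rho) * 100 = (1 - 35/61) * 100 = 42.6%

42.6%


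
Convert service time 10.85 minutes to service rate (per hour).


mu = 60 / avg_service_time = 60 / 10.85 = 5.53 per hour

5.53 per hour


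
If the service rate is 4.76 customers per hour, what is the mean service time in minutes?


Mean service time = 60/mu = 60/4.76 = 12.61 minutes

12.61 minutes


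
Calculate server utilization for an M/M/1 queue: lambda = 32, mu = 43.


rho = lambda/mu = 32/43 = 0.7442

0.7442


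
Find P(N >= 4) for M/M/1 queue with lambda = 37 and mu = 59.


P(N >= 4) = rho^4 = (37/59)^4 = 0.1547

0.1547


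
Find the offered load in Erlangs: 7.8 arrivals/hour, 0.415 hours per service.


Offered load a = lambda * E[S] = 7.8 * 0.415 = 3.24 Erlangs

3.24 Erlangs


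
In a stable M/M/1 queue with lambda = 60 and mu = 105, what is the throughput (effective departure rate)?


For a stable queue (lambda < mu), throughput = lambda = 60 per hour

60 per hour


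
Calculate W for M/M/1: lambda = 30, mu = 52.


W = 1/(mu - lambda) = 1/(52 - 30) = 0.0455 hours

0.0455 hours


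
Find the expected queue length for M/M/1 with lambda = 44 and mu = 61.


rho = 44/61; Lq = rho^2/(1-rho) = 1.87

1.87


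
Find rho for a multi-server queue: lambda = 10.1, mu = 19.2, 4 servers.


rho = lambda / (c * mu) = 10.1 / (4 * 19.2) = 0.1315

0.1315


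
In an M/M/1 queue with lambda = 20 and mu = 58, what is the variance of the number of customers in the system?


rho = 20/58; Var(N) = rho/(1-rho)^2 = 0.8

0.8


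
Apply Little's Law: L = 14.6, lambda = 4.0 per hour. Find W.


W = L / lambda = 14.6 / 4.0 = 3.65 hours

3.65 hours


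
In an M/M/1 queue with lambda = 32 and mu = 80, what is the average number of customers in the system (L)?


rho = 32/80; L = rho/(1-rho) = 0.67

0.67


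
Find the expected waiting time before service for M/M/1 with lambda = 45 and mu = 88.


rho = 45/88; Wq = rho/(mu - lambda) = 0.0119 hours

0.0119 hours


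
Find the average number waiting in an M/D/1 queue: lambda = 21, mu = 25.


M/D/1: Lq = rho^2 / (2*(1-rho)) where rho = 21/25; Lq = 2.21

2.21


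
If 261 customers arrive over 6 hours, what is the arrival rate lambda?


lambda = total arrivals / time = 261 / 6 = 43.5 per hour

43.5 per hour


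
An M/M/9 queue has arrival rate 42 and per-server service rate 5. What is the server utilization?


rho = lambda/(c*mu) = 42/(9*5) = 0.9333

0.9333


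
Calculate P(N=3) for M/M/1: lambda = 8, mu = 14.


rho = 8/14; P(n) = (1-rho)*rho^n = (1-8/14)*(8/14)^3 = 0.08

0.08


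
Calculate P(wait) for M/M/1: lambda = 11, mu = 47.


P(wait) = rho = lambda/mu = 11/47 = 0.234

0.234


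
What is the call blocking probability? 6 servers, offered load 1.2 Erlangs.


B(N,A) = (A^N/N!) / sum(A^k/k!, k=0..N) with N=6, A=1.2 = 0.0012

0.0012


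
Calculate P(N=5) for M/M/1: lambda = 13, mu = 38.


rho = 13/38; P(n) = (1-rho)*rho^n = (1-13/38)*(13/38)^5 = 0.0031

0.0031


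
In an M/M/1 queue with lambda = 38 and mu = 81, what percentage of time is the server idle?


Idle fraction = (1 - rho) * 100 = (1 - 38/81) * 100 = 53.1%

53.1%


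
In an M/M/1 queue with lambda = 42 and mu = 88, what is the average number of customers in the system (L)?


rho = 42/88; L = rho/(1-rho) = 0.91

0.91


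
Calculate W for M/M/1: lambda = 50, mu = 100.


W = 1/(mu - lambda) = 1/(100 - 50) = 0.02 hours

0.02 hours


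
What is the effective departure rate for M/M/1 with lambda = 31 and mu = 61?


For a stable queue (lambda < mu), throughput = lambda = 31 per hour

31 per hour


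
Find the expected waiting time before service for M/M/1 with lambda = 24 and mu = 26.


rho = 24/26; Wq = rho/(mu - lambda) = 0.4615 hours

0.4615 hours


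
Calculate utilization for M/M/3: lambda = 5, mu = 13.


rho = lambda/(c*mu) = 5/(3*13) = 0.1282

0.1282


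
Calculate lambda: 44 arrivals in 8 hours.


lambda = total arrivals / time = 44 / 8 = 5.5 per hour

5.5 per hour


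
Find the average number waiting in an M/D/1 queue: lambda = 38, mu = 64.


M/D/1: Lq = rho^2 / (2*(1-rho)) where rho = 38/64; Lq = 0.43

0.43


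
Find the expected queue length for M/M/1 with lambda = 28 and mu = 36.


rho = 28/36; Lq = rho^2/(1-rho) = 2.72

2.72


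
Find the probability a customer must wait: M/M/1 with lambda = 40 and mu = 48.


P(wait) = rho = lambda/mu = 40/48 = 0.8333

0.8333


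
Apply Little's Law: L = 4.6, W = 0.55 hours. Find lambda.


lambda = L / W = 4.6 / 0.55 = 8.36 per hour

8.36 per hour


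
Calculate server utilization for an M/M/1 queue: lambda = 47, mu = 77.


rho = lambda/mu = 47/77 = 0.6104

0.6104


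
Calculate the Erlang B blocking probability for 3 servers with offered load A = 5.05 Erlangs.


B(N,A) = (A^N/N!) / sum(A^k/k!, k=0..N) with N=3, A=5.05 = 0.5331

0.5331


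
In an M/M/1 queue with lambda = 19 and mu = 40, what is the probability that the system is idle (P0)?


P0 = 1 - rho = 1 - 19/40 = 0.525

0.525


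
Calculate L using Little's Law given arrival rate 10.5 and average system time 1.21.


L = lambda * W = 10.5 * 1.21 = 12.71

12.71


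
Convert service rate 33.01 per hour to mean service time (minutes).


Mean service time = 60/mu = 60/33.01 = 1.82 minutes

1.82 minutes


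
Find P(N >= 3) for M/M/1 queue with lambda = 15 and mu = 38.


P(N >= 3) = rho^3 = (15/38)^3 = 0.0615

0.0615


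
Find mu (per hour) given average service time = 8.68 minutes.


mu = 60 / avg_service_time = 60 / 8.68 = 6.91 per hour

6.91 per hour


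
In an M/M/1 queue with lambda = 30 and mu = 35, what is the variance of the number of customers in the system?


rho = 30/35; Var(N) = rho/(1-rho)^2 = 42.0

42.0


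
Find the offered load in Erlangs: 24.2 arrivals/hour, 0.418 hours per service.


Offered load a = lambda * E[S] = 24.2 * 0.418 = 10.12 Erlangs

10.12 Erlangs


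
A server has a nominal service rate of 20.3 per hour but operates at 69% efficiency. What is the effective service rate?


Effective rate = mu * efficiency = 20.3 * 0.69 = 14.01 per hour

14.01 per hour


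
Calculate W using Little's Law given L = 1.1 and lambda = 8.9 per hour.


W = L / lambda = 1.1 / 8.9 = 0.1236 hours

0.1236 hours


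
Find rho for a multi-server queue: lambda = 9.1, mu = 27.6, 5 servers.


rho = lambda / (c * mu) = 9.1 / (5 * 27.6) = 0.0659

0.0659


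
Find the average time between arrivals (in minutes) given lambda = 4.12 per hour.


Mean interarrival time = 60/lambda = 60/4.12 = 14.56 minutes

14.56 minutes


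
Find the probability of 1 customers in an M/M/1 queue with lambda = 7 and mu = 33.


rho = 7/33; P(n) = (1-rho)*rho^n = (1-7/33)*(7/33)^1 = 0.1671

0.1671


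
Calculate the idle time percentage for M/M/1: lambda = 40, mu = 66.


Idle fraction = (1 - rho) * 100 = (1 - 40/66) * 100 = 39.4%

39.4%


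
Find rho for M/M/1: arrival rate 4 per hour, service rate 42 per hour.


rho = lambda/mu = 4/42 = 0.0952

0.0952


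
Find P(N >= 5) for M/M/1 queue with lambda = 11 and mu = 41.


P(N >= 5) = rho^5 = (11/41)^5 = 0.0014

0.0014


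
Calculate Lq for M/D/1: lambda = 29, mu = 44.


M/D/1: Lq = rho^2 / (2*(1-rho)) where rho = 29/44; Lq = 0.64

0.64


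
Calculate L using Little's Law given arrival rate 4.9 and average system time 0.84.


L = lambda * W = 4.9 * 0.84 = 4.12

4.12


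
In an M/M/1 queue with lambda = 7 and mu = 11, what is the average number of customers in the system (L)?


rho = 7/11; L = rho/(1-rho) = 1.75

1.75


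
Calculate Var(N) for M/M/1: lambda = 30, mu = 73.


rho = 30/73; Var(N) = rho/(1-rho)^2 = 1.18

1.18


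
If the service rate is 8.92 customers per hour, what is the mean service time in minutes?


Mean service time = 60/mu = 60/8.92 = 6.73 minutes

6.73 minutes


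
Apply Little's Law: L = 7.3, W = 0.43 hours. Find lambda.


lambda = L / W = 7.3 / 0.43 = 16.98 per hour

16.98 per hour


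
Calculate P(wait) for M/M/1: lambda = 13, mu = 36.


P(wait) = rho = lambda/mu = 13/36 = 0.3611

0.3611


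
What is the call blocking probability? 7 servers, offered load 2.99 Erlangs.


B(N,A) = (A^N/N!) / sum(A^k/k!, k=0..N) with N=7, A=2.99 = 0.0216

0.0216


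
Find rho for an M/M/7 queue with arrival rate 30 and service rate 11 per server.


rho = lambda/(c*mu) = 30/(7*11) = 0.3896

0.3896


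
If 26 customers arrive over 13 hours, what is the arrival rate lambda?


lambda = total arrivals / time = 26 / 13 = 2.0 per hour

2.0 per hour


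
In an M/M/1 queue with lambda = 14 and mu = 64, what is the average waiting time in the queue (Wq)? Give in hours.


rho = 14/64; Wq = rho/(mu - lambda) = 0.0044 hours

0.0044 hours


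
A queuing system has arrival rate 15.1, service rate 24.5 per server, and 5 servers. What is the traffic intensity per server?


rho = lambda / (c * mu) = 15.1 / (5 * 24.5) = 0.1233

0.1233


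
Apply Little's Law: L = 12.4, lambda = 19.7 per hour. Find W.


W = L / lambda = 12.4 / 19.7 = 0.6294 hours

0.6294 hours


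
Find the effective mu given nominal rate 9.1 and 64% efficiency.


Effective rate = mu * efficiency = 9.1 * 0.64 = 5.82 per hour

5.82 per hour


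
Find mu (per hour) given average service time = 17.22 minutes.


mu = 60 / avg_service_time = 60 / 17.22 = 3.48 per hour

3.48 per hour


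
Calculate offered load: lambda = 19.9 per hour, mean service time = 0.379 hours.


Offered load a = lambda * E[S] = 19.9 * 0.379 = 7.54 Erlangs

7.54 Erlangs


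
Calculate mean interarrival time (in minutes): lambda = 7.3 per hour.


Mean interarrival time = 60/lambda = 60/7.3 = 8.22 minutes

8.22 minutes


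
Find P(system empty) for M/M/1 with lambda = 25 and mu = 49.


P0 = 1 - rho = 1 - 25/49 = 0.4898

0.4898


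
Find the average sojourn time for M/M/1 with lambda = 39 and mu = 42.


W = 1/(mu - lambda) = 1/(42 - 39) = 0.3333 hours

0.3333 hours


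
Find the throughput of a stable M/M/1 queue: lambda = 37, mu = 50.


For a stable queue (lambda < mu), throughput = lambda = 37 per hour

37 per hour


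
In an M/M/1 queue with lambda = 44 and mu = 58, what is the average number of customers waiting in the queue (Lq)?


rho = 44/58; Lq = rho^2/(1-rho) = 2.38

2.38


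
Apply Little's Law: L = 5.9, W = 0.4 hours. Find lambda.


lambda = L / W = 5.9 / 0.4 = 14.75 per hour

14.75 per hour


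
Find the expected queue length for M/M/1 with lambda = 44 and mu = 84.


rho = 44/84; Lq = rho^2/(1-rho) = 0.58

0.58


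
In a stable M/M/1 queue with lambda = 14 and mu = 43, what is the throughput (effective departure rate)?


For a stable queue (lambda < mu), throughput = lambda = 14 per hour

14 per hour


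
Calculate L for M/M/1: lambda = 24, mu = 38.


rho = 24/38; L = rho/(1-rho) = 1.71

1.71


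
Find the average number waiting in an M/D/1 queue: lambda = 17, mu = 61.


M/D/1: Lq = rho^2 / (2*(1-rho)) where rho = 17/61; Lq = 0.05

0.05


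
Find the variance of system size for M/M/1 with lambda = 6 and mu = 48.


rho = 6/48; Var(N) = rho/(1-rho)^2 = 0.16

0.16


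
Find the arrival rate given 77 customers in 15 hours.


lambda = total arrivals / time = 77 / 15 = 5.13 per hour

5.13 per hour


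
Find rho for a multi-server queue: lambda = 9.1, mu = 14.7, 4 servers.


rho = lambda / (c * mu) = 9.1 / (4 * 14.7) = 0.1548

0.1548


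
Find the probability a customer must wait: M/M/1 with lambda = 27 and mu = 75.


P(wait) = rho = lambda/mu = 27/75 = 0.36

0.36


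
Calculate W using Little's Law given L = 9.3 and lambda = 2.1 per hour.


W = L / lambda = 9.3 / 2.1 = 4.4286 hours

4.4286 hours


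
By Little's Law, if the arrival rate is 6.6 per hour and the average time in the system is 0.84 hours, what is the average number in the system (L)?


L = lambda * W = 6.6 * 0.84 = 5.54

5.54


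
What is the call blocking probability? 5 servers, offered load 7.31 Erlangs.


B(N,A) = (A^N/N!) / sum(A^k/k!, k=0..N) with N=5, A=7.31 = 0.4425

0.4425


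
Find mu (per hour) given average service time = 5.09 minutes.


mu = 60 / avg_service_time = 60 / 5.09 = 11.79 per hour

11.79 per hour


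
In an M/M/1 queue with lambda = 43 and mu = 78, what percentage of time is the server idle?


Idle fraction = (1 - rho) * 100 = (1 - 43/78) * 100 = 44.9%

44.9%


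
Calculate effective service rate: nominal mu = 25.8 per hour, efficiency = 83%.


Effective rate = mu * efficiency = 25.8 * 0.83 = 21.41 per hour

21.41 per hour


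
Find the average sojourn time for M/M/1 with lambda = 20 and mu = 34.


W = 1/(mu - lambda) = 1/(34 - 20) = 0.0714 hours

0.0714 hours


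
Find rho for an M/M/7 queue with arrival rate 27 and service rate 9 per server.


rho = lambda/(c*mu) = 27/(7*9) = 0.4286

0.4286


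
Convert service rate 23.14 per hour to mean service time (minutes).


Mean service time = 60/mu = 60/23.14 = 2.59 minutes

2.59 minutes


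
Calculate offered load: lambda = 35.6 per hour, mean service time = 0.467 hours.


Offered load a = lambda * E[S] = 35.6 * 0.467 = 16.63 Erlangs

16.63 Erlangs


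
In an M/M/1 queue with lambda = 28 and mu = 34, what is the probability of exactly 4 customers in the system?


rho = 28/34; P(n) = (1-rho)*rho^n = (1-28/34)*(28/34)^4 = 0.0812

0.0812


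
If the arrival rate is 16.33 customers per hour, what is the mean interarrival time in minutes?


Mean interarrival time = 60/lambda = 60/16.33 = 3.67 minutes

3.67 minutes


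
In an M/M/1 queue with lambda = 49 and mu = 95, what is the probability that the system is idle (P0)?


P0 = 1 - rho = 1 - 49/95 = 0.4842

0.4842


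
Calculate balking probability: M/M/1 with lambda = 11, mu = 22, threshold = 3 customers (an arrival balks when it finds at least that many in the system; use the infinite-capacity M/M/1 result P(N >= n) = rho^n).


P(N >= 3) = rho^3 = (11/22)^3 = 0.125

0.125


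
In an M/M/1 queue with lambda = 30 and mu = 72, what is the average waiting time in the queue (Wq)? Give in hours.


rho = 30/72; Wq = rho/(mu - lambda) = 0.0099 hours

0.0099 hours


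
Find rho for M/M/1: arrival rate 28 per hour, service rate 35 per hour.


rho = lambda/mu = 28/35 = 0.8

0.8


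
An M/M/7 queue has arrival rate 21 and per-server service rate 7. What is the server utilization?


rho = lambda/(c*mu) = 21/(7*7) = 0.4286

0.4286


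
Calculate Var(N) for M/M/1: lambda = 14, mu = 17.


rho = 14/17; Var(N) = rho/(1-rho)^2 = 26.44

26.44


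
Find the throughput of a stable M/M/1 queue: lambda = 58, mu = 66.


For a stable queue (lambda < mu), throughput = lambda = 58 per hour

58 per hour


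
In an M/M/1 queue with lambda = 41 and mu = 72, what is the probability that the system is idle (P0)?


P0 = 1 - rho = 1 - 41/72 = 0.4306

0.4306


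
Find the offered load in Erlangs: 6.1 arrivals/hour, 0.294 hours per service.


Offered load a = lambda * E[S] = 6.1 * 0.294 = 1.79 Erlangs

1.79 Erlangs


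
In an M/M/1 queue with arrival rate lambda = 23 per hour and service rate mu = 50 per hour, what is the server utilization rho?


rho = lambda/mu = 23/50 = 0.46

0.46


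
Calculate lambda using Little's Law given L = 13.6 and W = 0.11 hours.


lambda = L / W = 13.6 / 0.11 = 123.64 per hour

123.64 per hour


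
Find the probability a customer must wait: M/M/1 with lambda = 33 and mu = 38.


P(wait) = rho = lambda/mu = 33/38 = 0.8684

0.8684


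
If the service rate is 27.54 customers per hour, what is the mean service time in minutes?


Mean service time = 60/mu = 60/27.54 = 2.18 minutes

2.18 minutes


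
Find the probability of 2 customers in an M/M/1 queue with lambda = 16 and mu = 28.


rho = 16/28; P(n) = (1-rho)*rho^n = (1-16/28)*(16/28)^2 = 0.1399

0.1399


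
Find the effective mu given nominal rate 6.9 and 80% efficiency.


Effective rate = mu * efficiency = 6.9 * 0.8 = 5.52 per hour

5.52 per hour


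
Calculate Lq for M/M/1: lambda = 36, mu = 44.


rho = 36/44; Lq = rho^2/(1-rho) = 3.68

3.68


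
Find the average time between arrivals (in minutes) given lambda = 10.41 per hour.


Mean interarrival time = 60/lambda = 60/10.41 = 5.76 minutes

5.76 minutes


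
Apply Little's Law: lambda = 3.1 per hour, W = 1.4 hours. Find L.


L = lambda * W = 3.1 * 1.4 = 4.34

4.34


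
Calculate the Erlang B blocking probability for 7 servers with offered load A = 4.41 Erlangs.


B(N,A) = (A^N/N!) / sum(A^k/k!, k=0..N) with N=7, A=4.41 = 0.085

0.085


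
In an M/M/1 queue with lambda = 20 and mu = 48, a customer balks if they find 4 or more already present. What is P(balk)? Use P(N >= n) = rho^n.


P(N >= 4) = rho^4 = (20/48)^4 = 0.0301

0.0301


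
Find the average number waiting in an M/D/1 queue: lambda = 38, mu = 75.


M/D/1: Lq = rho^2 / (2*(1-rho)) where rho = 38/75; Lq = 0.26

0.26


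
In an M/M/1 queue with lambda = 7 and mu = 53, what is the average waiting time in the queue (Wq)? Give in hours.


rho = 7/53; Wq = rho/(mu - lambda) = 0.0029 hours

0.0029 hours


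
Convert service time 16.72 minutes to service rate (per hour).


mu = 60 / avg_service_time = 60 / 16.72 = 3.59 per hour

3.59 per hour


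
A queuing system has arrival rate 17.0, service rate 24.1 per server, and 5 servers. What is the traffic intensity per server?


rho = lambda / (c * mu) = 17.0 / (5 * 24.1) = 0.1411

0.1411


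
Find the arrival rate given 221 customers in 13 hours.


lambda = total arrivals / time = 221 / 13 = 17.0 per hour

17.0 per hour


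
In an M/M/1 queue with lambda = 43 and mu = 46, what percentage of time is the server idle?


Idle fraction = (1 - rho) * 100 = (1 - 43/46) * 100 = 6.5%

6.5%


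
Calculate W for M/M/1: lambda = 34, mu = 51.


W = 1/(mu - lambda) = 1/(51 - 34) = 0.0588 hours

0.0588 hours


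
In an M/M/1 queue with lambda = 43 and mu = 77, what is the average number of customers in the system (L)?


rho = 43/77; L = rho/(1-rho) = 1.26

1.26


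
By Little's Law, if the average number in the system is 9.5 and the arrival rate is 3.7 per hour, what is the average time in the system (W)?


W = L / lambda = 9.5 / 3.7 = 2.5676 hours

2.5676 hours


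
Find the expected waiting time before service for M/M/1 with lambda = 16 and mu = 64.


rho = 16/64; Wq = rho/(mu - lambda) = 0.0052 hours

0.0052 hours


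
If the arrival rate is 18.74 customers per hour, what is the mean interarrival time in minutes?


Mean interarrival time = 60/lambda = 60/18.74 = 3.2 minutes

3.2 minutes


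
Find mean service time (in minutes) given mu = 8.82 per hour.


Mean service time = 60/mu = 60/8.82 = 6.8 minutes

6.8 minutes


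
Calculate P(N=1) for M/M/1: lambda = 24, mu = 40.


rho = 24/40; P(n) = (1-rho)*rho^n = (1-24/40)*(24/40)^1 = 0.24

0.24


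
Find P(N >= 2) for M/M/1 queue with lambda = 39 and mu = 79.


P(N >= 2) = rho^2 = (39/79)^2 = 0.2437

0.2437


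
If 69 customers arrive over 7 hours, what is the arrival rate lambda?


lambda = total arrivals / time = 69 / 7 = 9.86 per hour

9.86 per hour


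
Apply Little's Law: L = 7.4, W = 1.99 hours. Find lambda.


lambda = L / W = 7.4 / 1.99 = 3.72 per hour

3.72 per hour


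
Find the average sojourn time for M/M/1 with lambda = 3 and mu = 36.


W = 1/(mu - lambda) = 1/(36 - 3) = 0.0303 hours

0.0303 hours


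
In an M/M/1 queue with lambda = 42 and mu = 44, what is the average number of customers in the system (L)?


rho = 42/44; L = rho/(1-rho) = 21.0

21.0


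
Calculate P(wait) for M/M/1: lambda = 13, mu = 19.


P(wait) = rho = lambda/mu = 13/19 = 0.6842

0.6842


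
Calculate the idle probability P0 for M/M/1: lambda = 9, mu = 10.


P0 = 1 - rho = 1 - 9/10 = 0.1

0.1


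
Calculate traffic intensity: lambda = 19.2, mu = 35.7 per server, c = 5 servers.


rho = lambda / (c * mu) = 19.2 / (5 * 35.7) = 0.1076

0.1076


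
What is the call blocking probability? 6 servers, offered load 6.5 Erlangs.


B(N,A) = (A^N/N!) / sum(A^k/k!, k=0..N) with N=6, A=6.5 = 0.2991

0.2991


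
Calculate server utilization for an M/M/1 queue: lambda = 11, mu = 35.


rho = lambda/mu = 11/35 = 0.3143

0.3143


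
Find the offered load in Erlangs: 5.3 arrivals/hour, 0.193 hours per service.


Offered load a = lambda * E[S] = 5.3 * 0.193 = 1.02 Erlangs

1.02 Erlangs


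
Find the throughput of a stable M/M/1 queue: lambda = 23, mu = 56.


For a stable queue (lambda < mu), throughput = lambda = 23 per hour

23 per hour


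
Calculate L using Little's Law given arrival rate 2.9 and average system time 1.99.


L = lambda * W = 2.9 * 1.99 = 5.77

5.77


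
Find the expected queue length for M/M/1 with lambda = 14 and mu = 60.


rho = 14/60; Lq = rho^2/(1-rho) = 0.07

0.07


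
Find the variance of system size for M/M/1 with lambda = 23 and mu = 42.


rho = 23/42; Var(N) = rho/(1-rho)^2 = 2.68

2.68


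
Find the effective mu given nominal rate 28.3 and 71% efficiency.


Effective rate = mu * efficiency = 28.3 * 0.71 = 20.09 per hour

20.09 per hour


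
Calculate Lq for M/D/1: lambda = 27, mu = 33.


M/D/1: Lq = rho^2 / (2*(1-rho)) where rho = 27/33; Lq = 1.84

1.84


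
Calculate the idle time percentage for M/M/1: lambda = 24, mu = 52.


Idle fraction = (1 - rho) * 100 = (1 - 24/52) * 100 = 53.8%

53.8%


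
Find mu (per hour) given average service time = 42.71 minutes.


mu = 60 / avg_service_time = 60 / 42.71 = 1.4 per hour

1.4 per hour


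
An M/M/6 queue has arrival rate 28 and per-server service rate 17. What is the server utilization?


rho = lambda/(c*mu) = 28/(6*17) = 0.2745

0.2745


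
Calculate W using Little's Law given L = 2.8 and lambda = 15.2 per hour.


W = L / lambda = 2.8 / 15.2 = 0.1842 hours

0.1842 hours


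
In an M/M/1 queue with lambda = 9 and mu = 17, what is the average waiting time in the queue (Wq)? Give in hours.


rho = 9/17; Wq = rho/(mu - lambda) = 0.0662 hours

0.0662 hours


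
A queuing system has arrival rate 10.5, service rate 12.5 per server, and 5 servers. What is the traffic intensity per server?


rho = lambda / (c * mu) = 10.5 / (5 * 12.5) = 0.168

0.168


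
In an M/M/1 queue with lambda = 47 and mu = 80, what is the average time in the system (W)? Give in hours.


W = 1/(mu - lambda) = 1/(80 - 47) = 0.0303 hours

0.0303 hours


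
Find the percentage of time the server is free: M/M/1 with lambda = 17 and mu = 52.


Idle fraction = (1 - rho) * 100 = (1 - 17/52) * 100 = 67.3%

67.3%


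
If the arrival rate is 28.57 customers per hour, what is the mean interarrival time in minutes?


Mean interarrival time = 60/lambda = 60/28.57 = 2.1 minutes

2.1 minutes


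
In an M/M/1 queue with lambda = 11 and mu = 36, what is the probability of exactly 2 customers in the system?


rho = 11/36; P(n) = (1-rho)*rho^n = (1-11/36)*(11/36)^2 = 0.0648

0.0648


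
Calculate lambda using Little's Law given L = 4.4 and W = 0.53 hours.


lambda = L / W = 4.4 / 0.53 = 8.3 per hour

8.3 per hour


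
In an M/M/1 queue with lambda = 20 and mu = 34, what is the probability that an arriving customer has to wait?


P(wait) = rho = lambda/mu = 20/34 = 0.5882

0.5882


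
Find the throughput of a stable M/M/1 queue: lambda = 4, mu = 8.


For a stable queue (lambda < mu), throughput = lambda = 4 per hour

4 per hour


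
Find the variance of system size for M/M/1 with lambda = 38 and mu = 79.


rho = 38/79; Var(N) = rho/(1-rho)^2 = 1.79

1.79


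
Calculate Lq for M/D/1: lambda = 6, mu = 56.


M/D/1: Lq = rho^2 / (2*(1-rho)) where rho = 6/56; Lq = 0.01

0.01


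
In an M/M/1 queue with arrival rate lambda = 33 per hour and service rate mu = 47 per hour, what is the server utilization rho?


rho = lambda/mu = 33/47 = 0.7021

0.7021


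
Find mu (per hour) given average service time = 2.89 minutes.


mu = 60 / avg_service_time = 60 / 2.89 = 20.76 per hour

20.76 per hour


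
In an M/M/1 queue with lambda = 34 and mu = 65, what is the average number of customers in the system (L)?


rho = 34/65; L = rho/(1-rho) = 1.1

1.1


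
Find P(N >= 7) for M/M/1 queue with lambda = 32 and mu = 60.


P(N >= 7) = rho^7 = (32/60)^7 = 0.0123

0.0123


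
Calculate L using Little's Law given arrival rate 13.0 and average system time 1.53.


L = lambda * W = 13.0 * 1.53 = 19.89

19.89


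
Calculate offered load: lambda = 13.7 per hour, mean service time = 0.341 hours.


Offered load a = lambda * E[S] = 13.7 * 0.341 = 4.67 Erlangs

4.67 Erlangs


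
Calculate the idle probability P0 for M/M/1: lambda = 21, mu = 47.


P0 = 1 - rho = 1 - 21/47 = 0.5532

0.5532


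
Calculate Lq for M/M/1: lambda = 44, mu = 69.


rho = 44/69; Lq = rho^2/(1-rho) = 1.12

1.12


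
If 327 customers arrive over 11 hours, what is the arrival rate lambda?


lambda = total arrivals / time = 327 / 11 = 29.73 per hour

29.73 per hour


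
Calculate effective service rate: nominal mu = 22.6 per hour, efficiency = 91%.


Effective rate = mu * efficiency = 22.6 * 0.91 = 20.57 per hour

20.57 per hour


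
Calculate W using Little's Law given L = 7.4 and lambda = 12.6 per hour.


W = L / lambda = 7.4 / 12.6 = 0.5873 hours

0.5873 hours


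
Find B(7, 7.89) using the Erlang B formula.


B(N,A) = (A^N/N!) / sum(A^k/k!, k=0..N) with N=7, A=7.89 = 0.3019

0.3019


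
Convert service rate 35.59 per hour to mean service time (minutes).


Mean service time = 60/mu = 60/35.59 = 1.69 minutes

1.69 minutes


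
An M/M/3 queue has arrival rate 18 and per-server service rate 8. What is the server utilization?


rho = lambda/(c*mu) = 18/(3*8) = 0.75

0.75


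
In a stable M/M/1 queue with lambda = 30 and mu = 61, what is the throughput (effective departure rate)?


For a stable queue (lambda < mu), throughput = lambda = 30 per hour

30 per hour


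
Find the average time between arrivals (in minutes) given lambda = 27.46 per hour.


Mean interarrival time = 60/lambda = 60/27.46 = 2.18 minutes

2.18 minutes


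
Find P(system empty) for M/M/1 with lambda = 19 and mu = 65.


P0 = 1 - rho = 1 - 19/65 = 0.7077

0.7077


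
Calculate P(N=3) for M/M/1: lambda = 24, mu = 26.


rho = 24/26; P(n) = (1-rho)*rho^n = (1-24/26)*(24/26)^3 = 0.0605

0.0605


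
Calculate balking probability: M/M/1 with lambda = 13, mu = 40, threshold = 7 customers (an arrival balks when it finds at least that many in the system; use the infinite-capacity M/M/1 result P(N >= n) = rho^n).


P(N >= 7) = rho^7 = (13/40)^7 = 0.0004

0.0004


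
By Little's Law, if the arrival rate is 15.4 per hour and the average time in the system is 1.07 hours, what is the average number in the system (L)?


L = lambda * W = 15.4 * 1.07 = 16.48

16.48


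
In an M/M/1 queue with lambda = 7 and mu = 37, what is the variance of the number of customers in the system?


rho = 7/37; Var(N) = rho/(1-rho)^2 = 0.29

0.29


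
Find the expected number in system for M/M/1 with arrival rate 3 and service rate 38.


rho = 3/38; L = rho/(1-rho) = 0.09

0.09


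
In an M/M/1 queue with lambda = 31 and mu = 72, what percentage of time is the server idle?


Idle fraction = (1 - rho) * 100 = (1 - 31/72) * 100 = 56.9%

56.9%


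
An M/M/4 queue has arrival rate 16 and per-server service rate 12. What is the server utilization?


rho = lambda/(c*mu) = 16/(4*12) = 0.3333

0.3333


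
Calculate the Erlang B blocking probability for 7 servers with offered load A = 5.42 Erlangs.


B(N,A) = (A^N/N!) / sum(A^k/k!, k=0..N) with N=7, A=5.42 = 0.1473

0.1473


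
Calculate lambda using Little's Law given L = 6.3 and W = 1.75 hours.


lambda = L / W = 6.3 / 1.75 = 3.6 per hour

3.6 per hour


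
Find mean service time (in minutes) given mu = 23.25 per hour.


Mean service time = 60/mu = 60/23.25 = 2.58 minutes

2.58 minutes


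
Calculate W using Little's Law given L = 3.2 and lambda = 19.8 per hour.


W = L / lambda = 3.2 / 19.8 = 0.1616 hours

0.1616 hours


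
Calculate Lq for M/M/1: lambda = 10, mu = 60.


rho = 10/60; Lq = rho^2/(1-rho) = 0.03

0.03


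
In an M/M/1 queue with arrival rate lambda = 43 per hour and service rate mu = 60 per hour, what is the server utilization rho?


rho = lambda/mu = 43/60 = 0.7167

0.7167
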